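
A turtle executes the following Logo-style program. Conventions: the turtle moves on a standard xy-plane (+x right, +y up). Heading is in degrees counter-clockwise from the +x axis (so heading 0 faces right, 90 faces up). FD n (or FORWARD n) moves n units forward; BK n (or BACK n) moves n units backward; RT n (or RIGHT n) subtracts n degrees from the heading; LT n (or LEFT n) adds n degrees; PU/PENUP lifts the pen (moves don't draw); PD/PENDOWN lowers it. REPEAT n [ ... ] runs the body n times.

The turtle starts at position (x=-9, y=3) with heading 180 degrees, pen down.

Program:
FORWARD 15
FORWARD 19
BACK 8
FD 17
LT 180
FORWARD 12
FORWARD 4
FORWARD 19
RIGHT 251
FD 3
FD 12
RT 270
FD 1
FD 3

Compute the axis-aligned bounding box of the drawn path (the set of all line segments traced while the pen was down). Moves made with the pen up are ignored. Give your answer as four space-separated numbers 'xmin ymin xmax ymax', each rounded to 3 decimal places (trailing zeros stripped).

Executing turtle program step by step:
Start: pos=(-9,3), heading=180, pen down
FD 15: (-9,3) -> (-24,3) [heading=180, draw]
FD 19: (-24,3) -> (-43,3) [heading=180, draw]
BK 8: (-43,3) -> (-35,3) [heading=180, draw]
FD 17: (-35,3) -> (-52,3) [heading=180, draw]
LT 180: heading 180 -> 0
FD 12: (-52,3) -> (-40,3) [heading=0, draw]
FD 4: (-40,3) -> (-36,3) [heading=0, draw]
FD 19: (-36,3) -> (-17,3) [heading=0, draw]
RT 251: heading 0 -> 109
FD 3: (-17,3) -> (-17.977,5.837) [heading=109, draw]
FD 12: (-17.977,5.837) -> (-21.884,17.183) [heading=109, draw]
RT 270: heading 109 -> 199
FD 1: (-21.884,17.183) -> (-22.829,16.857) [heading=199, draw]
FD 3: (-22.829,16.857) -> (-25.666,15.881) [heading=199, draw]
Final: pos=(-25.666,15.881), heading=199, 11 segment(s) drawn

Segment endpoints: x in {-52, -43, -40, -36, -35, -25.666, -24, -22.829, -21.884, -17.977, -17, -9}, y in {3, 3, 3, 3, 3, 3, 3, 3, 5.837, 15.881, 16.857, 17.183}
xmin=-52, ymin=3, xmax=-9, ymax=17.183

Answer: -52 3 -9 17.183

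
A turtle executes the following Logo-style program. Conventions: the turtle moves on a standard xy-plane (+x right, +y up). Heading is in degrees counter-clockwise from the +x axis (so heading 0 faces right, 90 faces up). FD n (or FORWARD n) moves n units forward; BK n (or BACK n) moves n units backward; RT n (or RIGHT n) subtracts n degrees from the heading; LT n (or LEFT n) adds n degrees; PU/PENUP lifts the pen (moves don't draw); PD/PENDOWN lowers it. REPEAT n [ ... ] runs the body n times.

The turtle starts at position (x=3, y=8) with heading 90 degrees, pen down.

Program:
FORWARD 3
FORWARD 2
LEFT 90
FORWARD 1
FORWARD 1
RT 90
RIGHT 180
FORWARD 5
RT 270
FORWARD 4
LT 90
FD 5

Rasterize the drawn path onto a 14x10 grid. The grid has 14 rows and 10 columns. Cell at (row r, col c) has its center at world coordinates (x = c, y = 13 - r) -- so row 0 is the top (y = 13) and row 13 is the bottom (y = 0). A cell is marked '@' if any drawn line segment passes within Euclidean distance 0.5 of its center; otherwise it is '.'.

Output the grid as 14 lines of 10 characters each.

Segment 0: (3,8) -> (3,11)
Segment 1: (3,11) -> (3,13)
Segment 2: (3,13) -> (2,13)
Segment 3: (2,13) -> (1,13)
Segment 4: (1,13) -> (1,8)
Segment 5: (1,8) -> (5,8)
Segment 6: (5,8) -> (5,13)

Answer: .@@@.@....
.@.@.@....
.@.@.@....
.@.@.@....
.@.@.@....
.@@@@@....
..........
..........
..........
..........
..........
..........
..........
..........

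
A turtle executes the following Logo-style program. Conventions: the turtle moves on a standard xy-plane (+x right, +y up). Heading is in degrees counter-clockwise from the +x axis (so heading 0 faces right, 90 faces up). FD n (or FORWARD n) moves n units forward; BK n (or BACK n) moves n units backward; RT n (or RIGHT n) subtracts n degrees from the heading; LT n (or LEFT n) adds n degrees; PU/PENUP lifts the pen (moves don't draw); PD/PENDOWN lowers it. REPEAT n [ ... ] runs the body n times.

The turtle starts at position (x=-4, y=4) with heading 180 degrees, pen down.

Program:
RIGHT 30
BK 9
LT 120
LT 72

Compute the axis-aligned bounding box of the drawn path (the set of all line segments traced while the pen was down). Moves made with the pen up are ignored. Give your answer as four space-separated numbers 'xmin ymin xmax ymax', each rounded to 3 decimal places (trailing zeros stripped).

Answer: -4 -0.5 3.794 4

Derivation:
Executing turtle program step by step:
Start: pos=(-4,4), heading=180, pen down
RT 30: heading 180 -> 150
BK 9: (-4,4) -> (3.794,-0.5) [heading=150, draw]
LT 120: heading 150 -> 270
LT 72: heading 270 -> 342
Final: pos=(3.794,-0.5), heading=342, 1 segment(s) drawn

Segment endpoints: x in {-4, 3.794}, y in {-0.5, 4}
xmin=-4, ymin=-0.5, xmax=3.794, ymax=4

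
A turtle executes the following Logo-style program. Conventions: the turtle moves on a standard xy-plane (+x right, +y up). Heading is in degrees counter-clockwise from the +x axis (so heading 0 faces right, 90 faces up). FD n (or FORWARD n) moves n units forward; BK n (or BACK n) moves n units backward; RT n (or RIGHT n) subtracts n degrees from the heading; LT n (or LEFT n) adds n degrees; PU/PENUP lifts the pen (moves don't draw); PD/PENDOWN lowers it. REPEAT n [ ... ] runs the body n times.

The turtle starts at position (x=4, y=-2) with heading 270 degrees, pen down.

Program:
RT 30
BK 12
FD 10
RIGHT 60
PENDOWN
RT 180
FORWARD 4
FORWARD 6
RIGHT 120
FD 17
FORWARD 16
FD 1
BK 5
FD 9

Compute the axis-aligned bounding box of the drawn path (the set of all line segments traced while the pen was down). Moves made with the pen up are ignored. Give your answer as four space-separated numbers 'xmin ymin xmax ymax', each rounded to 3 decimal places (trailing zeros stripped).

Answer: -4 -33.177 15 8.392

Derivation:
Executing turtle program step by step:
Start: pos=(4,-2), heading=270, pen down
RT 30: heading 270 -> 240
BK 12: (4,-2) -> (10,8.392) [heading=240, draw]
FD 10: (10,8.392) -> (5,-0.268) [heading=240, draw]
RT 60: heading 240 -> 180
PD: pen down
RT 180: heading 180 -> 0
FD 4: (5,-0.268) -> (9,-0.268) [heading=0, draw]
FD 6: (9,-0.268) -> (15,-0.268) [heading=0, draw]
RT 120: heading 0 -> 240
FD 17: (15,-0.268) -> (6.5,-14.99) [heading=240, draw]
FD 16: (6.5,-14.99) -> (-1.5,-28.847) [heading=240, draw]
FD 1: (-1.5,-28.847) -> (-2,-29.713) [heading=240, draw]
BK 5: (-2,-29.713) -> (0.5,-25.383) [heading=240, draw]
FD 9: (0.5,-25.383) -> (-4,-33.177) [heading=240, draw]
Final: pos=(-4,-33.177), heading=240, 9 segment(s) drawn

Segment endpoints: x in {-4, -2, -1.5, 0.5, 4, 5, 6.5, 9, 10, 15}, y in {-33.177, -29.713, -28.847, -25.383, -14.99, -2, -0.268, 8.392}
xmin=-4, ymin=-33.177, xmax=15, ymax=8.392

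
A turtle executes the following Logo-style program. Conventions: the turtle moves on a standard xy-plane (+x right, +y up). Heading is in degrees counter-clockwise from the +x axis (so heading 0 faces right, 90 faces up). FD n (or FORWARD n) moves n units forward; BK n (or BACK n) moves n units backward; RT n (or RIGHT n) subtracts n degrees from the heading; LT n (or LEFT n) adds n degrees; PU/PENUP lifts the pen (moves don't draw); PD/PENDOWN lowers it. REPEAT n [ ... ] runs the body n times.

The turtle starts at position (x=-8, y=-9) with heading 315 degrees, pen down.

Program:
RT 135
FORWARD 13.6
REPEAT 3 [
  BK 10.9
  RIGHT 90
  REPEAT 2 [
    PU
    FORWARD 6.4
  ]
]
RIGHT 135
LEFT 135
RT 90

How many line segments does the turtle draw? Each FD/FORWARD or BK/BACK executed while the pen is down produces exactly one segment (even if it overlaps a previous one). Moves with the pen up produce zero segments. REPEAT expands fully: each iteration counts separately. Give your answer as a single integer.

Answer: 2

Derivation:
Executing turtle program step by step:
Start: pos=(-8,-9), heading=315, pen down
RT 135: heading 315 -> 180
FD 13.6: (-8,-9) -> (-21.6,-9) [heading=180, draw]
REPEAT 3 [
  -- iteration 1/3 --
  BK 10.9: (-21.6,-9) -> (-10.7,-9) [heading=180, draw]
  RT 90: heading 180 -> 90
  REPEAT 2 [
    -- iteration 1/2 --
    PU: pen up
    FD 6.4: (-10.7,-9) -> (-10.7,-2.6) [heading=90, move]
    -- iteration 2/2 --
    PU: pen up
    FD 6.4: (-10.7,-2.6) -> (-10.7,3.8) [heading=90, move]
  ]
  -- iteration 2/3 --
  BK 10.9: (-10.7,3.8) -> (-10.7,-7.1) [heading=90, move]
  RT 90: heading 90 -> 0
  REPEAT 2 [
    -- iteration 1/2 --
    PU: pen up
    FD 6.4: (-10.7,-7.1) -> (-4.3,-7.1) [heading=0, move]
    -- iteration 2/2 --
    PU: pen up
    FD 6.4: (-4.3,-7.1) -> (2.1,-7.1) [heading=0, move]
  ]
  -- iteration 3/3 --
  BK 10.9: (2.1,-7.1) -> (-8.8,-7.1) [heading=0, move]
  RT 90: heading 0 -> 270
  REPEAT 2 [
    -- iteration 1/2 --
    PU: pen up
    FD 6.4: (-8.8,-7.1) -> (-8.8,-13.5) [heading=270, move]
    -- iteration 2/2 --
    PU: pen up
    FD 6.4: (-8.8,-13.5) -> (-8.8,-19.9) [heading=270, move]
  ]
]
RT 135: heading 270 -> 135
LT 135: heading 135 -> 270
RT 90: heading 270 -> 180
Final: pos=(-8.8,-19.9), heading=180, 2 segment(s) drawn
Segments drawn: 2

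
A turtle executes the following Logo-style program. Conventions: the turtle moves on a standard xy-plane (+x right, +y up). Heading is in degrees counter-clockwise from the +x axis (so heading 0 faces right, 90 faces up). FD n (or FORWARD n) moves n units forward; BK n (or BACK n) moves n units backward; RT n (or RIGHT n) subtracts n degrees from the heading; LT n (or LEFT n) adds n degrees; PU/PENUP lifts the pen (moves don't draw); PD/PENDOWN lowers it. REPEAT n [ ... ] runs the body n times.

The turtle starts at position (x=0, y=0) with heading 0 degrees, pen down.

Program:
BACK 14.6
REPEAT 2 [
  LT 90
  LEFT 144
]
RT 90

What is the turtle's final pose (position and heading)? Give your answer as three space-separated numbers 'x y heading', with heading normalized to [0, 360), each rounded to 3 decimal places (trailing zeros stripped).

Answer: -14.6 0 18

Derivation:
Executing turtle program step by step:
Start: pos=(0,0), heading=0, pen down
BK 14.6: (0,0) -> (-14.6,0) [heading=0, draw]
REPEAT 2 [
  -- iteration 1/2 --
  LT 90: heading 0 -> 90
  LT 144: heading 90 -> 234
  -- iteration 2/2 --
  LT 90: heading 234 -> 324
  LT 144: heading 324 -> 108
]
RT 90: heading 108 -> 18
Final: pos=(-14.6,0), heading=18, 1 segment(s) drawn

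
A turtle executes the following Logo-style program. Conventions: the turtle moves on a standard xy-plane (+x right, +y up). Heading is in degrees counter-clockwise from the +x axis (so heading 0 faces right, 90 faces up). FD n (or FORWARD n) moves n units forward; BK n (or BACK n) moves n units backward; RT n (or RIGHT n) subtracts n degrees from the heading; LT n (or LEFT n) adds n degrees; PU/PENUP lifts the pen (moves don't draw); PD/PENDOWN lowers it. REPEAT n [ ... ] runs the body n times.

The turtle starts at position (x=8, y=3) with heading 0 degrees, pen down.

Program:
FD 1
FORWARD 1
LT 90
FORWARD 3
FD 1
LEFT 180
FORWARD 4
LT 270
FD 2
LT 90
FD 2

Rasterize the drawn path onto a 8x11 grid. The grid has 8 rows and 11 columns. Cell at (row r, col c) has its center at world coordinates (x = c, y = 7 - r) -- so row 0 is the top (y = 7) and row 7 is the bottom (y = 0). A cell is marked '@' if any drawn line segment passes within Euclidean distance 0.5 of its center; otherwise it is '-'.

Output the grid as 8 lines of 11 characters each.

Segment 0: (8,3) -> (9,3)
Segment 1: (9,3) -> (10,3)
Segment 2: (10,3) -> (10,6)
Segment 3: (10,6) -> (10,7)
Segment 4: (10,7) -> (10,3)
Segment 5: (10,3) -> (8,3)
Segment 6: (8,3) -> (8,1)

Answer: ----------@
----------@
----------@
----------@
--------@@@
--------@--
--------@--
-----------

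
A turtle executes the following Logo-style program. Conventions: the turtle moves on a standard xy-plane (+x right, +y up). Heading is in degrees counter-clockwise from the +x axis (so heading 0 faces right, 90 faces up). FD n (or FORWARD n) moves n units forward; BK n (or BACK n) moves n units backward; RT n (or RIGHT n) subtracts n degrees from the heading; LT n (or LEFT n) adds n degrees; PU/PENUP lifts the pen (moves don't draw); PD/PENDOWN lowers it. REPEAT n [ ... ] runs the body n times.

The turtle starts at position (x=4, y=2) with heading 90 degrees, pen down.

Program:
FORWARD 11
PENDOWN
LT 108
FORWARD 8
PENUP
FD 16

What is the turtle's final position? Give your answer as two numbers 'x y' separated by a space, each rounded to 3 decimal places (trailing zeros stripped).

Executing turtle program step by step:
Start: pos=(4,2), heading=90, pen down
FD 11: (4,2) -> (4,13) [heading=90, draw]
PD: pen down
LT 108: heading 90 -> 198
FD 8: (4,13) -> (-3.608,10.528) [heading=198, draw]
PU: pen up
FD 16: (-3.608,10.528) -> (-18.825,5.584) [heading=198, move]
Final: pos=(-18.825,5.584), heading=198, 2 segment(s) drawn

Answer: -18.825 5.584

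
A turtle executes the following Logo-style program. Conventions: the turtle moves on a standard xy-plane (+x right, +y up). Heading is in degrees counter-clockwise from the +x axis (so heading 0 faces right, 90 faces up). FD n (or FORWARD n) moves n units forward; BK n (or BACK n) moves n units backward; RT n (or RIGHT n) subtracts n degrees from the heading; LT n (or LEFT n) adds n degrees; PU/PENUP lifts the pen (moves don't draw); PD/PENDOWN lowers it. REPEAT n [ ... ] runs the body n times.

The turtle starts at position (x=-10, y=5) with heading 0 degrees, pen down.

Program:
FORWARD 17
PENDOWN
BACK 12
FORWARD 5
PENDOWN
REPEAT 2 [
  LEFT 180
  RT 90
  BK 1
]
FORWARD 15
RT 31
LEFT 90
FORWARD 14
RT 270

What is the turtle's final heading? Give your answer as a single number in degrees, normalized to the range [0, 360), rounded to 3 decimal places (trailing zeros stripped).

Executing turtle program step by step:
Start: pos=(-10,5), heading=0, pen down
FD 17: (-10,5) -> (7,5) [heading=0, draw]
PD: pen down
BK 12: (7,5) -> (-5,5) [heading=0, draw]
FD 5: (-5,5) -> (0,5) [heading=0, draw]
PD: pen down
REPEAT 2 [
  -- iteration 1/2 --
  LT 180: heading 0 -> 180
  RT 90: heading 180 -> 90
  BK 1: (0,5) -> (0,4) [heading=90, draw]
  -- iteration 2/2 --
  LT 180: heading 90 -> 270
  RT 90: heading 270 -> 180
  BK 1: (0,4) -> (1,4) [heading=180, draw]
]
FD 15: (1,4) -> (-14,4) [heading=180, draw]
RT 31: heading 180 -> 149
LT 90: heading 149 -> 239
FD 14: (-14,4) -> (-21.211,-8) [heading=239, draw]
RT 270: heading 239 -> 329
Final: pos=(-21.211,-8), heading=329, 7 segment(s) drawn

Answer: 329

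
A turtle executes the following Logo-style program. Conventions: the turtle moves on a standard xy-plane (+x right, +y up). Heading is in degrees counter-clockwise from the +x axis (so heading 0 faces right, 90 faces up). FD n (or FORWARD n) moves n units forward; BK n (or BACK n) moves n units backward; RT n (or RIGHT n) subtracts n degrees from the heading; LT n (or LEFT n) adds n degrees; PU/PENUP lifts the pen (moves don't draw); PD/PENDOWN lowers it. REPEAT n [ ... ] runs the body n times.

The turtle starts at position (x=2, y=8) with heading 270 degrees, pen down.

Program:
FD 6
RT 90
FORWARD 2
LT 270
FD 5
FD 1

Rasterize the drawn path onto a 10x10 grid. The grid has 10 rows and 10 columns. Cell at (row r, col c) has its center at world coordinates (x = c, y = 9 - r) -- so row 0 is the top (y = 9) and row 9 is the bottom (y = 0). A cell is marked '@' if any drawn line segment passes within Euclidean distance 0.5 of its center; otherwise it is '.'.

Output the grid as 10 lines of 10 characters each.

Segment 0: (2,8) -> (2,2)
Segment 1: (2,2) -> (-0,2)
Segment 2: (-0,2) -> (0,7)
Segment 3: (0,7) -> (0,8)

Answer: ..........
@.@.......
@.@.......
@.@.......
@.@.......
@.@.......
@.@.......
@@@.......
..........
..........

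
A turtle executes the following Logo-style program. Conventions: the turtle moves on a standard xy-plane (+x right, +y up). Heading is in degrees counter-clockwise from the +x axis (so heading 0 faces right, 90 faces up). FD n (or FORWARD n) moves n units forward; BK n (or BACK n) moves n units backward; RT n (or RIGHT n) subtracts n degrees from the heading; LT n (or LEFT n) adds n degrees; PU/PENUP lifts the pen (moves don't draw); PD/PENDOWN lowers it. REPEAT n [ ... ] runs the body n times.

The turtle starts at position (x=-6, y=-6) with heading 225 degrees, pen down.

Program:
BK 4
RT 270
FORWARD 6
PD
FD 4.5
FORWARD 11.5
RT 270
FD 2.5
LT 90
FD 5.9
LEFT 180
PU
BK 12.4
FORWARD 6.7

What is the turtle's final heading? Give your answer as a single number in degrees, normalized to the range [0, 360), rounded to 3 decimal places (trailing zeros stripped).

Executing turtle program step by step:
Start: pos=(-6,-6), heading=225, pen down
BK 4: (-6,-6) -> (-3.172,-3.172) [heading=225, draw]
RT 270: heading 225 -> 315
FD 6: (-3.172,-3.172) -> (1.071,-7.414) [heading=315, draw]
PD: pen down
FD 4.5: (1.071,-7.414) -> (4.253,-10.596) [heading=315, draw]
FD 11.5: (4.253,-10.596) -> (12.385,-18.728) [heading=315, draw]
RT 270: heading 315 -> 45
FD 2.5: (12.385,-18.728) -> (14.153,-16.96) [heading=45, draw]
LT 90: heading 45 -> 135
FD 5.9: (14.153,-16.96) -> (9.981,-12.788) [heading=135, draw]
LT 180: heading 135 -> 315
PU: pen up
BK 12.4: (9.981,-12.788) -> (1.212,-4.02) [heading=315, move]
FD 6.7: (1.212,-4.02) -> (5.95,-8.758) [heading=315, move]
Final: pos=(5.95,-8.758), heading=315, 6 segment(s) drawn

Answer: 315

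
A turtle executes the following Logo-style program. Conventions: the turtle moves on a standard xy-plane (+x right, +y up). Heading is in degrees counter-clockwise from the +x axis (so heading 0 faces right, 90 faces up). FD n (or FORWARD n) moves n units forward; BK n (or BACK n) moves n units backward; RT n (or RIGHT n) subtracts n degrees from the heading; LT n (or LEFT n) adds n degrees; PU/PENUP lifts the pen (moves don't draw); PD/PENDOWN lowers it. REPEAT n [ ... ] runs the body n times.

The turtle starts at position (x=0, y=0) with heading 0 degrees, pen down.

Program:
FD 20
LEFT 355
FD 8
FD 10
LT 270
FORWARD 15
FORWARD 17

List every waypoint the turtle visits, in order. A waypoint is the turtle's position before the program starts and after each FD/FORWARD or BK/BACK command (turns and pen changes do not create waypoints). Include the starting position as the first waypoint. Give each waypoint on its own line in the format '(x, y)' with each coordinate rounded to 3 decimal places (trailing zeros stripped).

Answer: (0, 0)
(20, 0)
(27.97, -0.697)
(37.932, -1.569)
(36.624, -16.512)
(35.143, -33.447)

Derivation:
Executing turtle program step by step:
Start: pos=(0,0), heading=0, pen down
FD 20: (0,0) -> (20,0) [heading=0, draw]
LT 355: heading 0 -> 355
FD 8: (20,0) -> (27.97,-0.697) [heading=355, draw]
FD 10: (27.97,-0.697) -> (37.932,-1.569) [heading=355, draw]
LT 270: heading 355 -> 265
FD 15: (37.932,-1.569) -> (36.624,-16.512) [heading=265, draw]
FD 17: (36.624,-16.512) -> (35.143,-33.447) [heading=265, draw]
Final: pos=(35.143,-33.447), heading=265, 5 segment(s) drawn
Waypoints (6 total):
(0, 0)
(20, 0)
(27.97, -0.697)
(37.932, -1.569)
(36.624, -16.512)
(35.143, -33.447)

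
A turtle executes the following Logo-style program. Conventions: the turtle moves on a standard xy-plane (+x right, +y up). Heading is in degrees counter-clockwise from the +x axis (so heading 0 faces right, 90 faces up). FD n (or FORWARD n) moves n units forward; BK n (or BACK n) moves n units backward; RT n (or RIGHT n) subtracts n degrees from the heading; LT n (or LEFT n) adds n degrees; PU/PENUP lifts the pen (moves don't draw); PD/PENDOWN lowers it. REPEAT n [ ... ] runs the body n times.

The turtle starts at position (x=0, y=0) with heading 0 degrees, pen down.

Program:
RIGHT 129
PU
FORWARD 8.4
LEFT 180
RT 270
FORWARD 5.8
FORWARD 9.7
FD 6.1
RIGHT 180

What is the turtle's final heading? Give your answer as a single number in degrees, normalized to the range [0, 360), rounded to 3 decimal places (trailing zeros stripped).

Answer: 321

Derivation:
Executing turtle program step by step:
Start: pos=(0,0), heading=0, pen down
RT 129: heading 0 -> 231
PU: pen up
FD 8.4: (0,0) -> (-5.286,-6.528) [heading=231, move]
LT 180: heading 231 -> 51
RT 270: heading 51 -> 141
FD 5.8: (-5.286,-6.528) -> (-9.794,-2.878) [heading=141, move]
FD 9.7: (-9.794,-2.878) -> (-17.332,3.226) [heading=141, move]
FD 6.1: (-17.332,3.226) -> (-22.073,7.065) [heading=141, move]
RT 180: heading 141 -> 321
Final: pos=(-22.073,7.065), heading=321, 0 segment(s) drawn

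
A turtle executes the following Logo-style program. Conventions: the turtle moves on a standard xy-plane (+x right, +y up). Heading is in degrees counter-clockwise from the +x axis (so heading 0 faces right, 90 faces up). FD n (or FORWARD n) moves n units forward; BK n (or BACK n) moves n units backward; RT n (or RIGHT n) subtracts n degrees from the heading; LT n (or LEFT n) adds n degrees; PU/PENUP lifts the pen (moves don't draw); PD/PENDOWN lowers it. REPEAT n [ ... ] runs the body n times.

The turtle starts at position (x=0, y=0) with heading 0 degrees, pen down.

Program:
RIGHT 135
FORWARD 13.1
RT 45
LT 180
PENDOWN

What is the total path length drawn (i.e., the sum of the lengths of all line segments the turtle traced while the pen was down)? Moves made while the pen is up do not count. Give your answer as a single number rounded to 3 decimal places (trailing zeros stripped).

Executing turtle program step by step:
Start: pos=(0,0), heading=0, pen down
RT 135: heading 0 -> 225
FD 13.1: (0,0) -> (-9.263,-9.263) [heading=225, draw]
RT 45: heading 225 -> 180
LT 180: heading 180 -> 0
PD: pen down
Final: pos=(-9.263,-9.263), heading=0, 1 segment(s) drawn

Segment lengths:
  seg 1: (0,0) -> (-9.263,-9.263), length = 13.1
Total = 13.1

Answer: 13.1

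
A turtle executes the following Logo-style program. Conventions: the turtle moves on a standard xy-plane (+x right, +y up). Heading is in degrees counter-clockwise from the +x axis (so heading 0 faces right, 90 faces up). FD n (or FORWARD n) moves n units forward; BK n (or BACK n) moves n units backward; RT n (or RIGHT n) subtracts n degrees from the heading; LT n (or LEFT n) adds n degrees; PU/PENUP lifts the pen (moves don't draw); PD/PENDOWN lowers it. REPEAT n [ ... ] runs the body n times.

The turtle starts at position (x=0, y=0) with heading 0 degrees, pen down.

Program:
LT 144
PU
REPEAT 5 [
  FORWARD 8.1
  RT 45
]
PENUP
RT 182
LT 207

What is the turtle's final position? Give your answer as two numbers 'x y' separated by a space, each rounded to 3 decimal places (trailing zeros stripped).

Executing turtle program step by step:
Start: pos=(0,0), heading=0, pen down
LT 144: heading 0 -> 144
PU: pen up
REPEAT 5 [
  -- iteration 1/5 --
  FD 8.1: (0,0) -> (-6.553,4.761) [heading=144, move]
  RT 45: heading 144 -> 99
  -- iteration 2/5 --
  FD 8.1: (-6.553,4.761) -> (-7.82,12.761) [heading=99, move]
  RT 45: heading 99 -> 54
  -- iteration 3/5 --
  FD 8.1: (-7.82,12.761) -> (-3.059,19.314) [heading=54, move]
  RT 45: heading 54 -> 9
  -- iteration 4/5 --
  FD 8.1: (-3.059,19.314) -> (4.941,20.581) [heading=9, move]
  RT 45: heading 9 -> 324
  -- iteration 5/5 --
  FD 8.1: (4.941,20.581) -> (11.494,15.82) [heading=324, move]
  RT 45: heading 324 -> 279
]
PU: pen up
RT 182: heading 279 -> 97
LT 207: heading 97 -> 304
Final: pos=(11.494,15.82), heading=304, 0 segment(s) drawn

Answer: 11.494 15.82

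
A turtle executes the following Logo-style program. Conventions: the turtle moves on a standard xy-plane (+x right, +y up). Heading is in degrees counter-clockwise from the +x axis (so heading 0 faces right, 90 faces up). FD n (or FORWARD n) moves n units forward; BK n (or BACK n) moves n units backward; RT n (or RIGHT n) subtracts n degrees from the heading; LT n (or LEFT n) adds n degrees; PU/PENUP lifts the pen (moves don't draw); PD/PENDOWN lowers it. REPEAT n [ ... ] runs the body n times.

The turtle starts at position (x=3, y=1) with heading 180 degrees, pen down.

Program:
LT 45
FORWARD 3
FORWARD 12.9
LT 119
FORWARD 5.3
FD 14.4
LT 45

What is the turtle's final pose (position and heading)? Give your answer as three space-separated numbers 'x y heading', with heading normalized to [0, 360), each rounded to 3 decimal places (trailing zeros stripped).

Answer: 10.694 -15.673 29

Derivation:
Executing turtle program step by step:
Start: pos=(3,1), heading=180, pen down
LT 45: heading 180 -> 225
FD 3: (3,1) -> (0.879,-1.121) [heading=225, draw]
FD 12.9: (0.879,-1.121) -> (-8.243,-10.243) [heading=225, draw]
LT 119: heading 225 -> 344
FD 5.3: (-8.243,-10.243) -> (-3.148,-11.704) [heading=344, draw]
FD 14.4: (-3.148,-11.704) -> (10.694,-15.673) [heading=344, draw]
LT 45: heading 344 -> 29
Final: pos=(10.694,-15.673), heading=29, 4 segment(s) drawn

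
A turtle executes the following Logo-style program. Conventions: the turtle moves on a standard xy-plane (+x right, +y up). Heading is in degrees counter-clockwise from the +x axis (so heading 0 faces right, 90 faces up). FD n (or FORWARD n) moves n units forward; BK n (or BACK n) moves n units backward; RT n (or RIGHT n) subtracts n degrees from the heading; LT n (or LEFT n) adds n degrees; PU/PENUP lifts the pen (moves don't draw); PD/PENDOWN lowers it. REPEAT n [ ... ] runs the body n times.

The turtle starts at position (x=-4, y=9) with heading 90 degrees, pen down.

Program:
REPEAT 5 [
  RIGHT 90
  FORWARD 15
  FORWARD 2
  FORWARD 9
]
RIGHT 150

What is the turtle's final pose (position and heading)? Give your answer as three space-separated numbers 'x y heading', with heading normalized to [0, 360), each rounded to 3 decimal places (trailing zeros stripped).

Executing turtle program step by step:
Start: pos=(-4,9), heading=90, pen down
REPEAT 5 [
  -- iteration 1/5 --
  RT 90: heading 90 -> 0
  FD 15: (-4,9) -> (11,9) [heading=0, draw]
  FD 2: (11,9) -> (13,9) [heading=0, draw]
  FD 9: (13,9) -> (22,9) [heading=0, draw]
  -- iteration 2/5 --
  RT 90: heading 0 -> 270
  FD 15: (22,9) -> (22,-6) [heading=270, draw]
  FD 2: (22,-6) -> (22,-8) [heading=270, draw]
  FD 9: (22,-8) -> (22,-17) [heading=270, draw]
  -- iteration 3/5 --
  RT 90: heading 270 -> 180
  FD 15: (22,-17) -> (7,-17) [heading=180, draw]
  FD 2: (7,-17) -> (5,-17) [heading=180, draw]
  FD 9: (5,-17) -> (-4,-17) [heading=180, draw]
  -- iteration 4/5 --
  RT 90: heading 180 -> 90
  FD 15: (-4,-17) -> (-4,-2) [heading=90, draw]
  FD 2: (-4,-2) -> (-4,0) [heading=90, draw]
  FD 9: (-4,0) -> (-4,9) [heading=90, draw]
  -- iteration 5/5 --
  RT 90: heading 90 -> 0
  FD 15: (-4,9) -> (11,9) [heading=0, draw]
  FD 2: (11,9) -> (13,9) [heading=0, draw]
  FD 9: (13,9) -> (22,9) [heading=0, draw]
]
RT 150: heading 0 -> 210
Final: pos=(22,9), heading=210, 15 segment(s) drawn

Answer: 22 9 210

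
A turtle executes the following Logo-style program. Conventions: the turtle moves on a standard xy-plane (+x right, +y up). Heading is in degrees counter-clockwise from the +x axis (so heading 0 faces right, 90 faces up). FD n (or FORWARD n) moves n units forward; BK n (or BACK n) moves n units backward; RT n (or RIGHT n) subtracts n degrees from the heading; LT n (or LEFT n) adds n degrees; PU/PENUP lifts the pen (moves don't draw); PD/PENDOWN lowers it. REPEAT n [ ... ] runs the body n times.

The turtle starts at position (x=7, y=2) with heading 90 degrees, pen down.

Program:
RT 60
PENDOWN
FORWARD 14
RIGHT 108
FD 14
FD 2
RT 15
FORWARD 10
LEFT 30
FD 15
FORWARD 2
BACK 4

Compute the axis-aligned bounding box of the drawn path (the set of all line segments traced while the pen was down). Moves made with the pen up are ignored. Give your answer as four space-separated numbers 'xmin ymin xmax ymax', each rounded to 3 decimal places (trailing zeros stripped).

Answer: 7 -31.784 29.645 9

Derivation:
Executing turtle program step by step:
Start: pos=(7,2), heading=90, pen down
RT 60: heading 90 -> 30
PD: pen down
FD 14: (7,2) -> (19.124,9) [heading=30, draw]
RT 108: heading 30 -> 282
FD 14: (19.124,9) -> (22.035,-4.694) [heading=282, draw]
FD 2: (22.035,-4.694) -> (22.451,-6.65) [heading=282, draw]
RT 15: heading 282 -> 267
FD 10: (22.451,-6.65) -> (21.928,-16.637) [heading=267, draw]
LT 30: heading 267 -> 297
FD 15: (21.928,-16.637) -> (28.737,-30.002) [heading=297, draw]
FD 2: (28.737,-30.002) -> (29.645,-31.784) [heading=297, draw]
BK 4: (29.645,-31.784) -> (27.829,-28.22) [heading=297, draw]
Final: pos=(27.829,-28.22), heading=297, 7 segment(s) drawn

Segment endpoints: x in {7, 19.124, 21.928, 22.035, 22.451, 27.829, 28.737, 29.645}, y in {-31.784, -30.002, -28.22, -16.637, -6.65, -4.694, 2, 9}
xmin=7, ymin=-31.784, xmax=29.645, ymax=9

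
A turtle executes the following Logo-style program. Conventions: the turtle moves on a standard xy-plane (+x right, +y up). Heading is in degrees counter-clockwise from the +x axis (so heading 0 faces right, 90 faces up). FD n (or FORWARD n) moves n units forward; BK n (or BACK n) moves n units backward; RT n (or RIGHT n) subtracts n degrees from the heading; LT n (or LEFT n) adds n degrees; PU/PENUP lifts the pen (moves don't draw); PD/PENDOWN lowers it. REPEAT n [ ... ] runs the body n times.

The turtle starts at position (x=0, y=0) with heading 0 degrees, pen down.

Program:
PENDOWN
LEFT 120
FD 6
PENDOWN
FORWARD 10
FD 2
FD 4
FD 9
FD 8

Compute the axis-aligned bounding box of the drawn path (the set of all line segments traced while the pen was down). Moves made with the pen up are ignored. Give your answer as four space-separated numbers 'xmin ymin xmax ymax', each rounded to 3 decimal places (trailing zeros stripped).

Executing turtle program step by step:
Start: pos=(0,0), heading=0, pen down
PD: pen down
LT 120: heading 0 -> 120
FD 6: (0,0) -> (-3,5.196) [heading=120, draw]
PD: pen down
FD 10: (-3,5.196) -> (-8,13.856) [heading=120, draw]
FD 2: (-8,13.856) -> (-9,15.588) [heading=120, draw]
FD 4: (-9,15.588) -> (-11,19.053) [heading=120, draw]
FD 9: (-11,19.053) -> (-15.5,26.847) [heading=120, draw]
FD 8: (-15.5,26.847) -> (-19.5,33.775) [heading=120, draw]
Final: pos=(-19.5,33.775), heading=120, 6 segment(s) drawn

Segment endpoints: x in {-19.5, -15.5, -11, -9, -8, -3, 0}, y in {0, 5.196, 13.856, 15.588, 19.053, 26.847, 33.775}
xmin=-19.5, ymin=0, xmax=0, ymax=33.775

Answer: -19.5 0 0 33.775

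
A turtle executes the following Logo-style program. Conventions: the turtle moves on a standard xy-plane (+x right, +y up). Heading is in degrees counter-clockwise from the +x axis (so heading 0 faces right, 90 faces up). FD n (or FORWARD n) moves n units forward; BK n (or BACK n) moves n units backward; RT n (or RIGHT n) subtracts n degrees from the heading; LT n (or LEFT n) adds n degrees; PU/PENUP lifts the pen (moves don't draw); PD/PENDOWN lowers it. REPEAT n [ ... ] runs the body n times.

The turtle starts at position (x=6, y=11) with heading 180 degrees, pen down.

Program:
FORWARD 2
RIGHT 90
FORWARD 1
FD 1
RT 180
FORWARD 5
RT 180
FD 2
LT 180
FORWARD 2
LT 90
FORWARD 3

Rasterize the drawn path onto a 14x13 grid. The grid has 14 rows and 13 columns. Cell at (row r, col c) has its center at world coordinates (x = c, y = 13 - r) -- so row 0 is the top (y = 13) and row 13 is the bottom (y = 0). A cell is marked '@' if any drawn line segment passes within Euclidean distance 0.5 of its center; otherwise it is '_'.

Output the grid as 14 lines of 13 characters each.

Segment 0: (6,11) -> (4,11)
Segment 1: (4,11) -> (4,12)
Segment 2: (4,12) -> (4,13)
Segment 3: (4,13) -> (4,8)
Segment 4: (4,8) -> (4,10)
Segment 5: (4,10) -> (4,8)
Segment 6: (4,8) -> (7,8)

Answer: ____@________
____@________
____@@@______
____@________
____@________
____@@@@_____
_____________
_____________
_____________
_____________
_____________
_____________
_____________
_____________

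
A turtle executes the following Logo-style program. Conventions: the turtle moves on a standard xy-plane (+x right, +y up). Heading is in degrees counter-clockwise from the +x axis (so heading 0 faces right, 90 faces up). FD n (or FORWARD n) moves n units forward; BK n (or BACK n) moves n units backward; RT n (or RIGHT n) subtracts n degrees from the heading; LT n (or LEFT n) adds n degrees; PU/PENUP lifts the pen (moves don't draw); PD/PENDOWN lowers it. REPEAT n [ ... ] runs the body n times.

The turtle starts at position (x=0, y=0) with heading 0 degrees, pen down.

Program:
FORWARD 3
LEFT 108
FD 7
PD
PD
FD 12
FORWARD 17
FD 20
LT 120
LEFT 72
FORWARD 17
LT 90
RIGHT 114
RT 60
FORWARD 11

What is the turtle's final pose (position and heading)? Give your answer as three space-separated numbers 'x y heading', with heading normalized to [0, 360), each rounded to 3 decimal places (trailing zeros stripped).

Executing turtle program step by step:
Start: pos=(0,0), heading=0, pen down
FD 3: (0,0) -> (3,0) [heading=0, draw]
LT 108: heading 0 -> 108
FD 7: (3,0) -> (0.837,6.657) [heading=108, draw]
PD: pen down
PD: pen down
FD 12: (0.837,6.657) -> (-2.871,18.07) [heading=108, draw]
FD 17: (-2.871,18.07) -> (-8.125,34.238) [heading=108, draw]
FD 20: (-8.125,34.238) -> (-14.305,53.259) [heading=108, draw]
LT 120: heading 108 -> 228
LT 72: heading 228 -> 300
FD 17: (-14.305,53.259) -> (-5.805,38.537) [heading=300, draw]
LT 90: heading 300 -> 30
RT 114: heading 30 -> 276
RT 60: heading 276 -> 216
FD 11: (-5.805,38.537) -> (-14.704,32.071) [heading=216, draw]
Final: pos=(-14.704,32.071), heading=216, 7 segment(s) drawn

Answer: -14.704 32.071 216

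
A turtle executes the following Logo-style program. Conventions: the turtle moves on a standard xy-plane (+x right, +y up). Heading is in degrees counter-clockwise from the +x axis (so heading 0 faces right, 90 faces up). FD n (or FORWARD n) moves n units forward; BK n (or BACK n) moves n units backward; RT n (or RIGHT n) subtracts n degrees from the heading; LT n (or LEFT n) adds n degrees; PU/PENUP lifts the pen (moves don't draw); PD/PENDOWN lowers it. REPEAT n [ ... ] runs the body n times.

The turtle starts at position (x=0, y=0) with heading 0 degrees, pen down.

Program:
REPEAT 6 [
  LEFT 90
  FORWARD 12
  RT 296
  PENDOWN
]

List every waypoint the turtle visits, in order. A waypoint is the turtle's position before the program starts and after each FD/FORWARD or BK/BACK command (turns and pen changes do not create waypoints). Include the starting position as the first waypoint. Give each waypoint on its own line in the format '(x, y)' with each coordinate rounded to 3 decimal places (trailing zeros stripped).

Answer: (0, 0)
(0, 12)
(-5.26, 1.214)
(4.196, 8.602)
(-7.542, 6.107)
(4.101, 3.204)
(-5.091, 10.918)

Derivation:
Executing turtle program step by step:
Start: pos=(0,0), heading=0, pen down
REPEAT 6 [
  -- iteration 1/6 --
  LT 90: heading 0 -> 90
  FD 12: (0,0) -> (0,12) [heading=90, draw]
  RT 296: heading 90 -> 154
  PD: pen down
  -- iteration 2/6 --
  LT 90: heading 154 -> 244
  FD 12: (0,12) -> (-5.26,1.214) [heading=244, draw]
  RT 296: heading 244 -> 308
  PD: pen down
  -- iteration 3/6 --
  LT 90: heading 308 -> 38
  FD 12: (-5.26,1.214) -> (4.196,8.602) [heading=38, draw]
  RT 296: heading 38 -> 102
  PD: pen down
  -- iteration 4/6 --
  LT 90: heading 102 -> 192
  FD 12: (4.196,8.602) -> (-7.542,6.107) [heading=192, draw]
  RT 296: heading 192 -> 256
  PD: pen down
  -- iteration 5/6 --
  LT 90: heading 256 -> 346
  FD 12: (-7.542,6.107) -> (4.101,3.204) [heading=346, draw]
  RT 296: heading 346 -> 50
  PD: pen down
  -- iteration 6/6 --
  LT 90: heading 50 -> 140
  FD 12: (4.101,3.204) -> (-5.091,10.918) [heading=140, draw]
  RT 296: heading 140 -> 204
  PD: pen down
]
Final: pos=(-5.091,10.918), heading=204, 6 segment(s) drawn
Waypoints (7 total):
(0, 0)
(0, 12)
(-5.26, 1.214)
(4.196, 8.602)
(-7.542, 6.107)
(4.101, 3.204)
(-5.091, 10.918)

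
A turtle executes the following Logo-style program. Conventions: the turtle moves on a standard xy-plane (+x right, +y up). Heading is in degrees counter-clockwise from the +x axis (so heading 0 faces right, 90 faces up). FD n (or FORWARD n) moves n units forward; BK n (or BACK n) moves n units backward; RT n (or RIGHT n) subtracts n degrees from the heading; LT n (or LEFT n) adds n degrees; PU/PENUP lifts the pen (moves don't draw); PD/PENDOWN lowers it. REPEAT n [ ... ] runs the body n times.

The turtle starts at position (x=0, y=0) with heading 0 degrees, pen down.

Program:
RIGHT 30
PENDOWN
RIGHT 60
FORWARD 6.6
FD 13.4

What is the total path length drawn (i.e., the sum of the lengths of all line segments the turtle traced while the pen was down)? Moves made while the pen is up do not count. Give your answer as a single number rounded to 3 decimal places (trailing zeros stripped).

Executing turtle program step by step:
Start: pos=(0,0), heading=0, pen down
RT 30: heading 0 -> 330
PD: pen down
RT 60: heading 330 -> 270
FD 6.6: (0,0) -> (0,-6.6) [heading=270, draw]
FD 13.4: (0,-6.6) -> (0,-20) [heading=270, draw]
Final: pos=(0,-20), heading=270, 2 segment(s) drawn

Segment lengths:
  seg 1: (0,0) -> (0,-6.6), length = 6.6
  seg 2: (0,-6.6) -> (0,-20), length = 13.4
Total = 20

Answer: 20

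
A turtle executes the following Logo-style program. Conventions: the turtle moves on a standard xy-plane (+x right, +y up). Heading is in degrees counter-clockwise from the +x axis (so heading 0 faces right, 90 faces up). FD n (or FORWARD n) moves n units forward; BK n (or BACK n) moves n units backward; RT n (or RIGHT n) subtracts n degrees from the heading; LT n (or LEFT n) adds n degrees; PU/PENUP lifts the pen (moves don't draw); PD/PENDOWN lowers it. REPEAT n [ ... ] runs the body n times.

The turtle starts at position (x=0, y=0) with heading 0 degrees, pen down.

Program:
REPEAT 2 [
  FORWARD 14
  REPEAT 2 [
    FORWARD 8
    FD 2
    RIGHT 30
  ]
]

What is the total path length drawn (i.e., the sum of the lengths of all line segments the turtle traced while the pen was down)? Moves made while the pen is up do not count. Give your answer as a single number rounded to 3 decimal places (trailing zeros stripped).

Executing turtle program step by step:
Start: pos=(0,0), heading=0, pen down
REPEAT 2 [
  -- iteration 1/2 --
  FD 14: (0,0) -> (14,0) [heading=0, draw]
  REPEAT 2 [
    -- iteration 1/2 --
    FD 8: (14,0) -> (22,0) [heading=0, draw]
    FD 2: (22,0) -> (24,0) [heading=0, draw]
    RT 30: heading 0 -> 330
    -- iteration 2/2 --
    FD 8: (24,0) -> (30.928,-4) [heading=330, draw]
    FD 2: (30.928,-4) -> (32.66,-5) [heading=330, draw]
    RT 30: heading 330 -> 300
  ]
  -- iteration 2/2 --
  FD 14: (32.66,-5) -> (39.66,-17.124) [heading=300, draw]
  REPEAT 2 [
    -- iteration 1/2 --
    FD 8: (39.66,-17.124) -> (43.66,-24.053) [heading=300, draw]
    FD 2: (43.66,-24.053) -> (44.66,-25.785) [heading=300, draw]
    RT 30: heading 300 -> 270
    -- iteration 2/2 --
    FD 8: (44.66,-25.785) -> (44.66,-33.785) [heading=270, draw]
    FD 2: (44.66,-33.785) -> (44.66,-35.785) [heading=270, draw]
    RT 30: heading 270 -> 240
  ]
]
Final: pos=(44.66,-35.785), heading=240, 10 segment(s) drawn

Segment lengths:
  seg 1: (0,0) -> (14,0), length = 14
  seg 2: (14,0) -> (22,0), length = 8
  seg 3: (22,0) -> (24,0), length = 2
  seg 4: (24,0) -> (30.928,-4), length = 8
  seg 5: (30.928,-4) -> (32.66,-5), length = 2
  seg 6: (32.66,-5) -> (39.66,-17.124), length = 14
  seg 7: (39.66,-17.124) -> (43.66,-24.053), length = 8
  seg 8: (43.66,-24.053) -> (44.66,-25.785), length = 2
  seg 9: (44.66,-25.785) -> (44.66,-33.785), length = 8
  seg 10: (44.66,-33.785) -> (44.66,-35.785), length = 2
Total = 68

Answer: 68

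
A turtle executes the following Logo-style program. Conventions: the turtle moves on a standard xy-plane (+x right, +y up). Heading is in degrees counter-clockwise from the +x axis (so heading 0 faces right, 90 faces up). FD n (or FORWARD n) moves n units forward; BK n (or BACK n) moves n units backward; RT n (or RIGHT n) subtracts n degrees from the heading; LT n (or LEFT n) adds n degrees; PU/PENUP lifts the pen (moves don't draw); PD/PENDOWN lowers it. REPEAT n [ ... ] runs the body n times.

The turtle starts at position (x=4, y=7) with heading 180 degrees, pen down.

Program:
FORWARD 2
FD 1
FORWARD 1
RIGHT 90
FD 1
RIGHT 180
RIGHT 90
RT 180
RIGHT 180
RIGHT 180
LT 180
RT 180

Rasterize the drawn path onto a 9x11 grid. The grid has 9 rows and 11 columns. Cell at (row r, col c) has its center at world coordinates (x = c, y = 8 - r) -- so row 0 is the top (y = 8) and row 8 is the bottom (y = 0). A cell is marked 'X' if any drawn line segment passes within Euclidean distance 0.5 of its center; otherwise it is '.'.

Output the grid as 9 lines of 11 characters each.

Segment 0: (4,7) -> (2,7)
Segment 1: (2,7) -> (1,7)
Segment 2: (1,7) -> (0,7)
Segment 3: (0,7) -> (0,8)

Answer: X..........
XXXXX......
...........
...........
...........
...........
...........
...........
...........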